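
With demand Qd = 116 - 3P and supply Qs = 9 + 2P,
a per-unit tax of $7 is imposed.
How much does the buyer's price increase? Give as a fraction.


With a per-unit tax, the buyer's price increase depends on relative slopes.
Supply slope: d = 2, Demand slope: b = 3
Buyer's price increase = d * tax / (b + d)
= 2 * 7 / (3 + 2)
= 14 / 5 = 14/5

14/5


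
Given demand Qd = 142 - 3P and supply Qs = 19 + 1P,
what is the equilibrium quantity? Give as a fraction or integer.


First find equilibrium price:
142 - 3P = 19 + 1P
P* = 123/4 = 123/4
Then substitute into demand:
Q* = 142 - 3 * 123/4 = 199/4

199/4


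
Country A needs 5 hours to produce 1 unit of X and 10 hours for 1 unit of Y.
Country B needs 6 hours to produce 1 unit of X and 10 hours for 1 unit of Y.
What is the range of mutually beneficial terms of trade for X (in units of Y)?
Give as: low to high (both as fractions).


Opportunity cost of X for Country A = hours_X / hours_Y = 5/10 = 1/2 units of Y
Opportunity cost of X for Country B = hours_X / hours_Y = 6/10 = 3/5 units of Y
Terms of trade must be between the two opportunity costs.
Range: 1/2 to 3/5

1/2 to 3/5


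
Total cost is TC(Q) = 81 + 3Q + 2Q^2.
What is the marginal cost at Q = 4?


MC = dTC/dQ = 3 + 2*2*Q
At Q = 4:
MC = 3 + 4*4
MC = 3 + 16 = 19

19


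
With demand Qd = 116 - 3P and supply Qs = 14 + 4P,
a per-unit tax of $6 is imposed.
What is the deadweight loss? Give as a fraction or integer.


Pre-tax equilibrium quantity: Q* = 506/7
Post-tax equilibrium quantity: Q_tax = 62
Reduction in quantity: Q* - Q_tax = 72/7
DWL = (1/2) * tax * (Q* - Q_tax)
DWL = (1/2) * 6 * 72/7 = 216/7

216/7


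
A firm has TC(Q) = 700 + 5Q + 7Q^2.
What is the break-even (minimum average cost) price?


AC(Q) = 700/Q + 5 + 7Q
To minimize: dAC/dQ = -700/Q^2 + 7 = 0
Q^2 = 700/7 = 100
Q* = 10
Min AC = 700/10 + 5 + 7*10
Min AC = 70 + 5 + 70 = 145

145


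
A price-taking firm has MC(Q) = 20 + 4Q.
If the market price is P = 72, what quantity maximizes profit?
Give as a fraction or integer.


In perfect competition, profit is maximized where P = MC.
72 = 20 + 4Q
52 = 4Q
Q* = 52/4 = 13

13


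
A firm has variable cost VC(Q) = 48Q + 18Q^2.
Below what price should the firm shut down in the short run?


AVC(Q) = VC(Q)/Q = 48 + 18Q
AVC is increasing in Q, so minimum AVC is at Q -> 0+.
Min AVC = 48
The firm should shut down if P < 48.

48


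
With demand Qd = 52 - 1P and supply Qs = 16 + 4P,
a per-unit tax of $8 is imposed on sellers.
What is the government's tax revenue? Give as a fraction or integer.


With tax on sellers, new supply: Qs' = 16 + 4(P - 8)
= 4P - 16
New equilibrium quantity:
Q_new = 192/5
Tax revenue = tax * Q_new = 8 * 192/5 = 1536/5

1536/5


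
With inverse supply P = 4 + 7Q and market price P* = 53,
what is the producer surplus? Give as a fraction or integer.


Minimum supply price (at Q=0): P_min = 4
Quantity supplied at P* = 53:
Q* = (53 - 4)/7 = 7
PS = (1/2) * Q* * (P* - P_min)
PS = (1/2) * 7 * (53 - 4)
PS = (1/2) * 7 * 49 = 343/2

343/2


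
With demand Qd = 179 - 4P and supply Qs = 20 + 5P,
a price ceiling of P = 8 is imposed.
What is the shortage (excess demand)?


At P = 8:
Qd = 179 - 4*8 = 147
Qs = 20 + 5*8 = 60
Shortage = Qd - Qs = 147 - 60 = 87

87


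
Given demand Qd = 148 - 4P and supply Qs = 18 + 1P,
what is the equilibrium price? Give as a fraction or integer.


At equilibrium, Qd = Qs.
148 - 4P = 18 + 1P
148 - 18 = 4P + 1P
130 = 5P
P* = 130/5 = 26

26


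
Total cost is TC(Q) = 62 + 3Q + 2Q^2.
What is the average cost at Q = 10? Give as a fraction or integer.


TC(10) = 62 + 3*10 + 2*10^2
TC(10) = 62 + 30 + 200 = 292
AC = TC/Q = 292/10 = 146/5

146/5


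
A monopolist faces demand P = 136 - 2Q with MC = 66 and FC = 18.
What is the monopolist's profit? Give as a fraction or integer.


MR = MC: 136 - 4Q = 66
Q* = 35/2
P* = 136 - 2*35/2 = 101
Profit = (P* - MC)*Q* - FC
= (101 - 66)*35/2 - 18
= 35*35/2 - 18
= 1225/2 - 18 = 1189/2

1189/2


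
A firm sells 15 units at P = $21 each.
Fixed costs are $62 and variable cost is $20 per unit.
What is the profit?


Total Revenue = P * Q = 21 * 15 = $315
Total Cost = FC + VC*Q = 62 + 20*15 = $362
Profit = TR - TC = 315 - 362 = $-47

$-47


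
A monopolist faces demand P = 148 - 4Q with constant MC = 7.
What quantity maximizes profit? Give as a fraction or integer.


TR = P*Q = (148 - 4Q)Q = 148Q - 4Q^2
MR = dTR/dQ = 148 - 8Q
Set MR = MC:
148 - 8Q = 7
141 = 8Q
Q* = 141/8 = 141/8

141/8


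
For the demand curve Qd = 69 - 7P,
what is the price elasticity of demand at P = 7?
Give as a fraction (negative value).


dQ/dP = -7
At P = 7: Q = 69 - 7*7 = 20
E = (dQ/dP)(P/Q) = (-7)(7/20) = -49/20

-49/20


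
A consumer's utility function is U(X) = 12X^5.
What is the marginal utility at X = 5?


MU = dU/dX = 12*5*X^(5-1)
MU = 60*X^4
At X = 5:
MU = 60 * 5^4
MU = 60 * 625 = 37500

37500


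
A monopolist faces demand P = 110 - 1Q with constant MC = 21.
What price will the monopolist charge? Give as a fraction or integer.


MR = 110 - 2Q
Set MR = MC: 110 - 2Q = 21
Q* = 89/2
Substitute into demand:
P* = 110 - 1*89/2 = 131/2

131/2


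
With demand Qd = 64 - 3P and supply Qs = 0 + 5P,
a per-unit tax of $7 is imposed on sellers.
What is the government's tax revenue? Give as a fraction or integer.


With tax on sellers, new supply: Qs' = 0 + 5(P - 7)
= 5P - 35
New equilibrium quantity:
Q_new = 215/8
Tax revenue = tax * Q_new = 7 * 215/8 = 1505/8

1505/8


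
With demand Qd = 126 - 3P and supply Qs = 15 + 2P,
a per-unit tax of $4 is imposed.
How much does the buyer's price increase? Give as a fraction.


With a per-unit tax, the buyer's price increase depends on relative slopes.
Supply slope: d = 2, Demand slope: b = 3
Buyer's price increase = d * tax / (b + d)
= 2 * 4 / (3 + 2)
= 8 / 5 = 8/5

8/5


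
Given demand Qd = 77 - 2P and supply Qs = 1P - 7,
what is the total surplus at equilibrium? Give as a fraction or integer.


Find equilibrium: 77 - 2P = 1P - 7
77 + 7 = 3P
P* = 84/3 = 28
Q* = 1*28 - 7 = 21
Inverse demand: P = 77/2 - Q/2, so P_max = 77/2
Inverse supply: P = 7 + Q/1, so P_min = 7
CS = (1/2) * 21 * (77/2 - 28) = 441/4
PS = (1/2) * 21 * (28 - 7) = 441/2
TS = CS + PS = 441/4 + 441/2 = 1323/4

1323/4


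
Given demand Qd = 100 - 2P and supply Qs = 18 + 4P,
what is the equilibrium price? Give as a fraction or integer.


At equilibrium, Qd = Qs.
100 - 2P = 18 + 4P
100 - 18 = 2P + 4P
82 = 6P
P* = 82/6 = 41/3

41/3


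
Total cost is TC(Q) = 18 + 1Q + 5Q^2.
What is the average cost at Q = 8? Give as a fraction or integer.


TC(8) = 18 + 1*8 + 5*8^2
TC(8) = 18 + 8 + 320 = 346
AC = TC/Q = 346/8 = 173/4

173/4


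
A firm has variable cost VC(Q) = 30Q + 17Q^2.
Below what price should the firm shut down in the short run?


AVC(Q) = VC(Q)/Q = 30 + 17Q
AVC is increasing in Q, so minimum AVC is at Q -> 0+.
Min AVC = 30
The firm should shut down if P < 30.

30


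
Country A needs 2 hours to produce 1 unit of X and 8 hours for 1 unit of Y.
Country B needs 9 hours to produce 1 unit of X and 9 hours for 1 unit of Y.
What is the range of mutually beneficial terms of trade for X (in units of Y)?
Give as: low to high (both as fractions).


Opportunity cost of X for Country A = hours_X / hours_Y = 2/8 = 1/4 units of Y
Opportunity cost of X for Country B = hours_X / hours_Y = 9/9 = 1 units of Y
Terms of trade must be between the two opportunity costs.
Range: 1/4 to 1

1/4 to 1


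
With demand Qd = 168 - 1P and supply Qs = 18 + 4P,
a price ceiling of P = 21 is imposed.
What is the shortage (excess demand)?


At P = 21:
Qd = 168 - 1*21 = 147
Qs = 18 + 4*21 = 102
Shortage = Qd - Qs = 147 - 102 = 45

45


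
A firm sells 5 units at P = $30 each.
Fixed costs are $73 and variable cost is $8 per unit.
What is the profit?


Total Revenue = P * Q = 30 * 5 = $150
Total Cost = FC + VC*Q = 73 + 8*5 = $113
Profit = TR - TC = 150 - 113 = $37

$37


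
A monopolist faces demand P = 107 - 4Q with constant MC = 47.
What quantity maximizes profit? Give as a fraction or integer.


TR = P*Q = (107 - 4Q)Q = 107Q - 4Q^2
MR = dTR/dQ = 107 - 8Q
Set MR = MC:
107 - 8Q = 47
60 = 8Q
Q* = 60/8 = 15/2

15/2


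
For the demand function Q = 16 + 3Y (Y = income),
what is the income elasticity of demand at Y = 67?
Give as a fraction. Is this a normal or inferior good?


dQ/dY = 3
At Y = 67: Q = 16 + 3*67 = 217
Ey = (dQ/dY)(Y/Q) = 3 * 67 / 217 = 201/217
Since Ey > 0, this is a normal good.

201/217 (normal good)


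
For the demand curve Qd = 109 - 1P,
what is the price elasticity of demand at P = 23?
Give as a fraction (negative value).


dQ/dP = -1
At P = 23: Q = 109 - 1*23 = 86
E = (dQ/dP)(P/Q) = (-1)(23/86) = -23/86

-23/86


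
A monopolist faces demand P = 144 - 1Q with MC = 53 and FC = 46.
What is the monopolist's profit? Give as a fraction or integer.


MR = MC: 144 - 2Q = 53
Q* = 91/2
P* = 144 - 1*91/2 = 197/2
Profit = (P* - MC)*Q* - FC
= (197/2 - 53)*91/2 - 46
= 91/2*91/2 - 46
= 8281/4 - 46 = 8097/4

8097/4


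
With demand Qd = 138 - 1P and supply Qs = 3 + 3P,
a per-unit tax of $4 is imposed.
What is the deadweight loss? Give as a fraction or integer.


Pre-tax equilibrium quantity: Q* = 417/4
Post-tax equilibrium quantity: Q_tax = 405/4
Reduction in quantity: Q* - Q_tax = 3
DWL = (1/2) * tax * (Q* - Q_tax)
DWL = (1/2) * 4 * 3 = 6

6


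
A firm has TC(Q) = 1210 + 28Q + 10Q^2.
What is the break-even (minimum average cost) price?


AC(Q) = 1210/Q + 28 + 10Q
To minimize: dAC/dQ = -1210/Q^2 + 10 = 0
Q^2 = 1210/10 = 121
Q* = 11
Min AC = 1210/11 + 28 + 10*11
Min AC = 110 + 28 + 110 = 248

248


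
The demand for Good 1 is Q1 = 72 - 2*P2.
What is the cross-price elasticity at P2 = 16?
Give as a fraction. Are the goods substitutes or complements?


dQ1/dP2 = -2
At P2 = 16: Q1 = 72 - 2*16 = 40
Exy = (dQ1/dP2)(P2/Q1) = -2 * 16 / 40 = -4/5
Since Exy < 0, the goods are complements.

-4/5 (complements)


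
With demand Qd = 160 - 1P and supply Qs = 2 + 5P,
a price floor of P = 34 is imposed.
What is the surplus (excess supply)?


At P = 34:
Qd = 160 - 1*34 = 126
Qs = 2 + 5*34 = 172
Surplus = Qs - Qd = 172 - 126 = 46

46


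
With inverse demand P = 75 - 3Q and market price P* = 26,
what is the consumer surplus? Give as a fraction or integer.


Maximum willingness to pay (at Q=0): P_max = 75
Quantity demanded at P* = 26:
Q* = (75 - 26)/3 = 49/3
CS = (1/2) * Q* * (P_max - P*)
CS = (1/2) * 49/3 * (75 - 26)
CS = (1/2) * 49/3 * 49 = 2401/6

2401/6


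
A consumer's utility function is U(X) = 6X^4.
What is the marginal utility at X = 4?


MU = dU/dX = 6*4*X^(4-1)
MU = 24*X^3
At X = 4:
MU = 24 * 4^3
MU = 24 * 64 = 1536

1536


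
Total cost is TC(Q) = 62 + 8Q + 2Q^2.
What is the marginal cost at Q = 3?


MC = dTC/dQ = 8 + 2*2*Q
At Q = 3:
MC = 8 + 4*3
MC = 8 + 12 = 20

20


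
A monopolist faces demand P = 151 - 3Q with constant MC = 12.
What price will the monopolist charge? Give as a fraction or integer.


MR = 151 - 6Q
Set MR = MC: 151 - 6Q = 12
Q* = 139/6
Substitute into demand:
P* = 151 - 3*139/6 = 163/2

163/2


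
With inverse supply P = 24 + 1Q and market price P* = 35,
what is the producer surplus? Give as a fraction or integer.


Minimum supply price (at Q=0): P_min = 24
Quantity supplied at P* = 35:
Q* = (35 - 24)/1 = 11
PS = (1/2) * Q* * (P* - P_min)
PS = (1/2) * 11 * (35 - 24)
PS = (1/2) * 11 * 11 = 121/2

121/2


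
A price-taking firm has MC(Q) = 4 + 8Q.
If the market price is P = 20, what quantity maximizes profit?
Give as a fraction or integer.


In perfect competition, profit is maximized where P = MC.
20 = 4 + 8Q
16 = 8Q
Q* = 16/8 = 2

2


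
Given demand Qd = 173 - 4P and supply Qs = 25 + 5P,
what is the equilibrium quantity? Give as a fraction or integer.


First find equilibrium price:
173 - 4P = 25 + 5P
P* = 148/9 = 148/9
Then substitute into demand:
Q* = 173 - 4 * 148/9 = 965/9

965/9


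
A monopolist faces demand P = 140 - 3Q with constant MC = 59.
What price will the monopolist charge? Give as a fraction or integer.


MR = 140 - 6Q
Set MR = MC: 140 - 6Q = 59
Q* = 27/2
Substitute into demand:
P* = 140 - 3*27/2 = 199/2

199/2


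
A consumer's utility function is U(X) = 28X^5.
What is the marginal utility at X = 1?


MU = dU/dX = 28*5*X^(5-1)
MU = 140*X^4
At X = 1:
MU = 140 * 1^4
MU = 140 * 1 = 140

140


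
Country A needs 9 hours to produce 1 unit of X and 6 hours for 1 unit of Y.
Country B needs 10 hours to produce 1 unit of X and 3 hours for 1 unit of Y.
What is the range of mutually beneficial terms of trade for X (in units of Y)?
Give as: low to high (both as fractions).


Opportunity cost of X for Country A = hours_X / hours_Y = 9/6 = 3/2 units of Y
Opportunity cost of X for Country B = hours_X / hours_Y = 10/3 = 10/3 units of Y
Terms of trade must be between the two opportunity costs.
Range: 3/2 to 10/3

3/2 to 10/3


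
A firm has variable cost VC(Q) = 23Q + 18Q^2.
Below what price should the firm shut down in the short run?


AVC(Q) = VC(Q)/Q = 23 + 18Q
AVC is increasing in Q, so minimum AVC is at Q -> 0+.
Min AVC = 23
The firm should shut down if P < 23.

23


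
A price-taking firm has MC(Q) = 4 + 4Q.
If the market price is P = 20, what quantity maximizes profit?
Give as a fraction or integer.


In perfect competition, profit is maximized where P = MC.
20 = 4 + 4Q
16 = 4Q
Q* = 16/4 = 4

4


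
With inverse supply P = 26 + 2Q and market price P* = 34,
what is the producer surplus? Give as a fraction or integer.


Minimum supply price (at Q=0): P_min = 26
Quantity supplied at P* = 34:
Q* = (34 - 26)/2 = 4
PS = (1/2) * Q* * (P* - P_min)
PS = (1/2) * 4 * (34 - 26)
PS = (1/2) * 4 * 8 = 16

16


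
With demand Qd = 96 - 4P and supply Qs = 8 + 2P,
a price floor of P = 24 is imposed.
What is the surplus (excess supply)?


At P = 24:
Qd = 96 - 4*24 = 0
Qs = 8 + 2*24 = 56
Surplus = Qs - Qd = 56 - 0 = 56

56


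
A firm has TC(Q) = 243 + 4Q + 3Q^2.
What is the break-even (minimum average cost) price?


AC(Q) = 243/Q + 4 + 3Q
To minimize: dAC/dQ = -243/Q^2 + 3 = 0
Q^2 = 243/3 = 81
Q* = 9
Min AC = 243/9 + 4 + 3*9
Min AC = 27 + 4 + 27 = 58

58


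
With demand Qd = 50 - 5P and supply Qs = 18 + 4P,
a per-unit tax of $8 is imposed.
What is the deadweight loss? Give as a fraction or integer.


Pre-tax equilibrium quantity: Q* = 290/9
Post-tax equilibrium quantity: Q_tax = 130/9
Reduction in quantity: Q* - Q_tax = 160/9
DWL = (1/2) * tax * (Q* - Q_tax)
DWL = (1/2) * 8 * 160/9 = 640/9

640/9


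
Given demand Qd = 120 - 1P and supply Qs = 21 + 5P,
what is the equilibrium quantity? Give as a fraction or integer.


First find equilibrium price:
120 - 1P = 21 + 5P
P* = 99/6 = 33/2
Then substitute into demand:
Q* = 120 - 1 * 33/2 = 207/2

207/2


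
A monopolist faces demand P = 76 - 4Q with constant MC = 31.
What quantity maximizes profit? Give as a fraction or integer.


TR = P*Q = (76 - 4Q)Q = 76Q - 4Q^2
MR = dTR/dQ = 76 - 8Q
Set MR = MC:
76 - 8Q = 31
45 = 8Q
Q* = 45/8 = 45/8

45/8


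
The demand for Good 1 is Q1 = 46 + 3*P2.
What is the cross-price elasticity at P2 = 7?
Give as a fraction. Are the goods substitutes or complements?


dQ1/dP2 = 3
At P2 = 7: Q1 = 46 + 3*7 = 67
Exy = (dQ1/dP2)(P2/Q1) = 3 * 7 / 67 = 21/67
Since Exy > 0, the goods are substitutes.

21/67 (substitutes)


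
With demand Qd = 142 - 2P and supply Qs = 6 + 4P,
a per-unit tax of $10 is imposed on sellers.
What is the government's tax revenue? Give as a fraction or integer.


With tax on sellers, new supply: Qs' = 6 + 4(P - 10)
= 4P - 34
New equilibrium quantity:
Q_new = 250/3
Tax revenue = tax * Q_new = 10 * 250/3 = 2500/3

2500/3


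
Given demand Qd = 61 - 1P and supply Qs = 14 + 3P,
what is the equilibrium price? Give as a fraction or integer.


At equilibrium, Qd = Qs.
61 - 1P = 14 + 3P
61 - 14 = 1P + 3P
47 = 4P
P* = 47/4 = 47/4

47/4


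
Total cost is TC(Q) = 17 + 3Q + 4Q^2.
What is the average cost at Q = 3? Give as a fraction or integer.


TC(3) = 17 + 3*3 + 4*3^2
TC(3) = 17 + 9 + 36 = 62
AC = TC/Q = 62/3 = 62/3

62/3


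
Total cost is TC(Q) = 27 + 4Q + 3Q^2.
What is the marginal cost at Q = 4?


MC = dTC/dQ = 4 + 2*3*Q
At Q = 4:
MC = 4 + 6*4
MC = 4 + 24 = 28

28


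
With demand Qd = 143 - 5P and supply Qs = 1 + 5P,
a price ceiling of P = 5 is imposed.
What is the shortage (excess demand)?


At P = 5:
Qd = 143 - 5*5 = 118
Qs = 1 + 5*5 = 26
Shortage = Qd - Qs = 118 - 26 = 92

92


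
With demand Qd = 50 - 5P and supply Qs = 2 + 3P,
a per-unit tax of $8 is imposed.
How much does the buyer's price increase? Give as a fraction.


With a per-unit tax, the buyer's price increase depends on relative slopes.
Supply slope: d = 3, Demand slope: b = 5
Buyer's price increase = d * tax / (b + d)
= 3 * 8 / (5 + 3)
= 24 / 8 = 3

3


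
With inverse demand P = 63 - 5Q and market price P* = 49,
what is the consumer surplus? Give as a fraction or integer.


Maximum willingness to pay (at Q=0): P_max = 63
Quantity demanded at P* = 49:
Q* = (63 - 49)/5 = 14/5
CS = (1/2) * Q* * (P_max - P*)
CS = (1/2) * 14/5 * (63 - 49)
CS = (1/2) * 14/5 * 14 = 98/5

98/5


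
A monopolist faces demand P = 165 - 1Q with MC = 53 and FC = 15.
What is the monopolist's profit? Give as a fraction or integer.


MR = MC: 165 - 2Q = 53
Q* = 56
P* = 165 - 1*56 = 109
Profit = (P* - MC)*Q* - FC
= (109 - 53)*56 - 15
= 56*56 - 15
= 3136 - 15 = 3121

3121


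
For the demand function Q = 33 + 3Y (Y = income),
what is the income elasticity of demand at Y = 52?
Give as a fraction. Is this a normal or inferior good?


dQ/dY = 3
At Y = 52: Q = 33 + 3*52 = 189
Ey = (dQ/dY)(Y/Q) = 3 * 52 / 189 = 52/63
Since Ey > 0, this is a normal good.

52/63 (normal good)


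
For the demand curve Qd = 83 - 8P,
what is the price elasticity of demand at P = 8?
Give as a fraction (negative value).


dQ/dP = -8
At P = 8: Q = 83 - 8*8 = 19
E = (dQ/dP)(P/Q) = (-8)(8/19) = -64/19

-64/19


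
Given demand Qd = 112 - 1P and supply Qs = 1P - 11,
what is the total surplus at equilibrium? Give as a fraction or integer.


Find equilibrium: 112 - 1P = 1P - 11
112 + 11 = 2P
P* = 123/2 = 123/2
Q* = 1*123/2 - 11 = 101/2
Inverse demand: P = 112 - Q/1, so P_max = 112
Inverse supply: P = 11 + Q/1, so P_min = 11
CS = (1/2) * 101/2 * (112 - 123/2) = 10201/8
PS = (1/2) * 101/2 * (123/2 - 11) = 10201/8
TS = CS + PS = 10201/8 + 10201/8 = 10201/4

10201/4


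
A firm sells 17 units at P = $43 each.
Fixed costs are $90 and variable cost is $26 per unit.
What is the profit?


Total Revenue = P * Q = 43 * 17 = $731
Total Cost = FC + VC*Q = 90 + 26*17 = $532
Profit = TR - TC = 731 - 532 = $199

$199


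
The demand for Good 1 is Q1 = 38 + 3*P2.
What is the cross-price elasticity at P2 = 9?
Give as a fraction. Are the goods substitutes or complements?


dQ1/dP2 = 3
At P2 = 9: Q1 = 38 + 3*9 = 65
Exy = (dQ1/dP2)(P2/Q1) = 3 * 9 / 65 = 27/65
Since Exy > 0, the goods are substitutes.

27/65 (substitutes)


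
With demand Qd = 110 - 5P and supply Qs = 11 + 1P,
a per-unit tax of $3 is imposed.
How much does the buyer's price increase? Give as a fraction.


With a per-unit tax, the buyer's price increase depends on relative slopes.
Supply slope: d = 1, Demand slope: b = 5
Buyer's price increase = d * tax / (b + d)
= 1 * 3 / (5 + 1)
= 3 / 6 = 1/2

1/2


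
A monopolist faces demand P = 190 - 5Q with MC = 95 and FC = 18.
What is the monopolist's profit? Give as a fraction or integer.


MR = MC: 190 - 10Q = 95
Q* = 19/2
P* = 190 - 5*19/2 = 285/2
Profit = (P* - MC)*Q* - FC
= (285/2 - 95)*19/2 - 18
= 95/2*19/2 - 18
= 1805/4 - 18 = 1733/4

1733/4


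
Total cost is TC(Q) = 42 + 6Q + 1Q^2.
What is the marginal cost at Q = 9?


MC = dTC/dQ = 6 + 2*1*Q
At Q = 9:
MC = 6 + 2*9
MC = 6 + 18 = 24

24


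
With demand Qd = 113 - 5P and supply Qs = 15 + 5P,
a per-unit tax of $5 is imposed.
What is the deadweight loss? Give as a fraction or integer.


Pre-tax equilibrium quantity: Q* = 64
Post-tax equilibrium quantity: Q_tax = 103/2
Reduction in quantity: Q* - Q_tax = 25/2
DWL = (1/2) * tax * (Q* - Q_tax)
DWL = (1/2) * 5 * 25/2 = 125/4

125/4


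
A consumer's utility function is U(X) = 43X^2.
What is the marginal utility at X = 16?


MU = dU/dX = 43*2*X^(2-1)
MU = 86*X^1
At X = 16:
MU = 86 * 16^1
MU = 86 * 16 = 1376

1376


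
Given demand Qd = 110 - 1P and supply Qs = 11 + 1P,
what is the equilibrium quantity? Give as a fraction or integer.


First find equilibrium price:
110 - 1P = 11 + 1P
P* = 99/2 = 99/2
Then substitute into demand:
Q* = 110 - 1 * 99/2 = 121/2

121/2


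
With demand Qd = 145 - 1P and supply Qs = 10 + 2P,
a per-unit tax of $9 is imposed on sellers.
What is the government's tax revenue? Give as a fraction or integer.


With tax on sellers, new supply: Qs' = 10 + 2(P - 9)
= 2P - 8
New equilibrium quantity:
Q_new = 94
Tax revenue = tax * Q_new = 9 * 94 = 846

846


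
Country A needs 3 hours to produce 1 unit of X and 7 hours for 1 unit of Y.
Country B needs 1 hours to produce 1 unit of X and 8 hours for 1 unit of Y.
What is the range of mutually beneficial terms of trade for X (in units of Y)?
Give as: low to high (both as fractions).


Opportunity cost of X for Country A = hours_X / hours_Y = 3/7 = 3/7 units of Y
Opportunity cost of X for Country B = hours_X / hours_Y = 1/8 = 1/8 units of Y
Terms of trade must be between the two opportunity costs.
Range: 1/8 to 3/7

1/8 to 3/7


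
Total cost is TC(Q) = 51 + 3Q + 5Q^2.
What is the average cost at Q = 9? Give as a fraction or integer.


TC(9) = 51 + 3*9 + 5*9^2
TC(9) = 51 + 27 + 405 = 483
AC = TC/Q = 483/9 = 161/3

161/3


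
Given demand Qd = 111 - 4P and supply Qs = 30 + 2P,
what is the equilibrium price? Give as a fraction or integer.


At equilibrium, Qd = Qs.
111 - 4P = 30 + 2P
111 - 30 = 4P + 2P
81 = 6P
P* = 81/6 = 27/2

27/2


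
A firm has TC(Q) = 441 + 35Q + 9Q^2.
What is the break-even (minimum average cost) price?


AC(Q) = 441/Q + 35 + 9Q
To minimize: dAC/dQ = -441/Q^2 + 9 = 0
Q^2 = 441/9 = 49
Q* = 7
Min AC = 441/7 + 35 + 9*7
Min AC = 63 + 35 + 63 = 161

161


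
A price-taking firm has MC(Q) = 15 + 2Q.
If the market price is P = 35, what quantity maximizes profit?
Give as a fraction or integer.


In perfect competition, profit is maximized where P = MC.
35 = 15 + 2Q
20 = 2Q
Q* = 20/2 = 10

10


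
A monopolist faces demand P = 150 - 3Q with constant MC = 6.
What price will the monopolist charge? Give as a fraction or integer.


MR = 150 - 6Q
Set MR = MC: 150 - 6Q = 6
Q* = 24
Substitute into demand:
P* = 150 - 3*24 = 78

78


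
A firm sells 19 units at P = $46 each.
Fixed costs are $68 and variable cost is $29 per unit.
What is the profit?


Total Revenue = P * Q = 46 * 19 = $874
Total Cost = FC + VC*Q = 68 + 29*19 = $619
Profit = TR - TC = 874 - 619 = $255

$255


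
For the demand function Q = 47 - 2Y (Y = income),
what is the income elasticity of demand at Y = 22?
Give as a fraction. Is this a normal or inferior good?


dQ/dY = -2
At Y = 22: Q = 47 - 2*22 = 3
Ey = (dQ/dY)(Y/Q) = -2 * 22 / 3 = -44/3
Since Ey < 0, this is a inferior good.

-44/3 (inferior good)


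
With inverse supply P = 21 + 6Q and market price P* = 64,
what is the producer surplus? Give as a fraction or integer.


Minimum supply price (at Q=0): P_min = 21
Quantity supplied at P* = 64:
Q* = (64 - 21)/6 = 43/6
PS = (1/2) * Q* * (P* - P_min)
PS = (1/2) * 43/6 * (64 - 21)
PS = (1/2) * 43/6 * 43 = 1849/12

1849/12


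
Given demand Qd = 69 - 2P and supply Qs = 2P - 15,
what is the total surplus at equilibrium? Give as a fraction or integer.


Find equilibrium: 69 - 2P = 2P - 15
69 + 15 = 4P
P* = 84/4 = 21
Q* = 2*21 - 15 = 27
Inverse demand: P = 69/2 - Q/2, so P_max = 69/2
Inverse supply: P = 15/2 + Q/2, so P_min = 15/2
CS = (1/2) * 27 * (69/2 - 21) = 729/4
PS = (1/2) * 27 * (21 - 15/2) = 729/4
TS = CS + PS = 729/4 + 729/4 = 729/2

729/2


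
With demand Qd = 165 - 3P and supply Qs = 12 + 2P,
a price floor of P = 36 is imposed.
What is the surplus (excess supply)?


At P = 36:
Qd = 165 - 3*36 = 57
Qs = 12 + 2*36 = 84
Surplus = Qs - Qd = 84 - 57 = 27

27


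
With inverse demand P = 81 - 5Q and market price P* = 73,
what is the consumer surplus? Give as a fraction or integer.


Maximum willingness to pay (at Q=0): P_max = 81
Quantity demanded at P* = 73:
Q* = (81 - 73)/5 = 8/5
CS = (1/2) * Q* * (P_max - P*)
CS = (1/2) * 8/5 * (81 - 73)
CS = (1/2) * 8/5 * 8 = 32/5

32/5


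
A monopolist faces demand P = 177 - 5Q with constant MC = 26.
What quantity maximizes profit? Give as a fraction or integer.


TR = P*Q = (177 - 5Q)Q = 177Q - 5Q^2
MR = dTR/dQ = 177 - 10Q
Set MR = MC:
177 - 10Q = 26
151 = 10Q
Q* = 151/10 = 151/10

151/10


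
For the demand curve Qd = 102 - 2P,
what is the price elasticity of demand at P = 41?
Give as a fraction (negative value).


dQ/dP = -2
At P = 41: Q = 102 - 2*41 = 20
E = (dQ/dP)(P/Q) = (-2)(41/20) = -41/10

-41/10


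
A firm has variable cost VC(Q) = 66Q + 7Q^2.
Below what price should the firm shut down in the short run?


AVC(Q) = VC(Q)/Q = 66 + 7Q
AVC is increasing in Q, so minimum AVC is at Q -> 0+.
Min AVC = 66
The firm should shut down if P < 66.

66


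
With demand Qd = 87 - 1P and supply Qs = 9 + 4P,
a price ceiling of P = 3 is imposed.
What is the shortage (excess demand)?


At P = 3:
Qd = 87 - 1*3 = 84
Qs = 9 + 4*3 = 21
Shortage = Qd - Qs = 84 - 21 = 63

63


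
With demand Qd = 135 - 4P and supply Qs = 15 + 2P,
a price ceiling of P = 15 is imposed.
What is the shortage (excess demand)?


At P = 15:
Qd = 135 - 4*15 = 75
Qs = 15 + 2*15 = 45
Shortage = Qd - Qs = 75 - 45 = 30

30


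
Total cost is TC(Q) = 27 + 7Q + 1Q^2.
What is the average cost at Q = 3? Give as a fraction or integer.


TC(3) = 27 + 7*3 + 1*3^2
TC(3) = 27 + 21 + 9 = 57
AC = TC/Q = 57/3 = 19

19


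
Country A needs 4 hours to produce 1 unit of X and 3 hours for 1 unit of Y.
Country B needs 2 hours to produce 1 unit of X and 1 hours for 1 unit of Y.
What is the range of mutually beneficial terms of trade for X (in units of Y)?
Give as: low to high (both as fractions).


Opportunity cost of X for Country A = hours_X / hours_Y = 4/3 = 4/3 units of Y
Opportunity cost of X for Country B = hours_X / hours_Y = 2/1 = 2 units of Y
Terms of trade must be between the two opportunity costs.
Range: 4/3 to 2

4/3 to 2


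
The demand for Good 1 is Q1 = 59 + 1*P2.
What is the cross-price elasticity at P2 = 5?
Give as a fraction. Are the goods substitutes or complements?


dQ1/dP2 = 1
At P2 = 5: Q1 = 59 + 1*5 = 64
Exy = (dQ1/dP2)(P2/Q1) = 1 * 5 / 64 = 5/64
Since Exy > 0, the goods are substitutes.

5/64 (substitutes)


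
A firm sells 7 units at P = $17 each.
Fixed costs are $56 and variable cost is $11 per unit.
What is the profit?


Total Revenue = P * Q = 17 * 7 = $119
Total Cost = FC + VC*Q = 56 + 11*7 = $133
Profit = TR - TC = 119 - 133 = $-14

$-14


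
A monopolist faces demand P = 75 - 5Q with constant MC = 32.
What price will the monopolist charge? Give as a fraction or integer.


MR = 75 - 10Q
Set MR = MC: 75 - 10Q = 32
Q* = 43/10
Substitute into demand:
P* = 75 - 5*43/10 = 107/2

107/2


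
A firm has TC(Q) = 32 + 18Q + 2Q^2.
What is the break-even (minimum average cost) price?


AC(Q) = 32/Q + 18 + 2Q
To minimize: dAC/dQ = -32/Q^2 + 2 = 0
Q^2 = 32/2 = 16
Q* = 4
Min AC = 32/4 + 18 + 2*4
Min AC = 8 + 18 + 8 = 34

34


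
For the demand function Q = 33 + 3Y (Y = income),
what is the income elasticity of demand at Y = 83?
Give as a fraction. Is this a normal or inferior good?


dQ/dY = 3
At Y = 83: Q = 33 + 3*83 = 282
Ey = (dQ/dY)(Y/Q) = 3 * 83 / 282 = 83/94
Since Ey > 0, this is a normal good.

83/94 (normal good)


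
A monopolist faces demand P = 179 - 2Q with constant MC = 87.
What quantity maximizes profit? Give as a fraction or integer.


TR = P*Q = (179 - 2Q)Q = 179Q - 2Q^2
MR = dTR/dQ = 179 - 4Q
Set MR = MC:
179 - 4Q = 87
92 = 4Q
Q* = 92/4 = 23

23


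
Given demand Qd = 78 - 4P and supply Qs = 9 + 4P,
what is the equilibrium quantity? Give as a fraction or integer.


First find equilibrium price:
78 - 4P = 9 + 4P
P* = 69/8 = 69/8
Then substitute into demand:
Q* = 78 - 4 * 69/8 = 87/2

87/2


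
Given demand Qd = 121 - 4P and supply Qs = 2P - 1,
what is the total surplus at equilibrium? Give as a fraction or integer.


Find equilibrium: 121 - 4P = 2P - 1
121 + 1 = 6P
P* = 122/6 = 61/3
Q* = 2*61/3 - 1 = 119/3
Inverse demand: P = 121/4 - Q/4, so P_max = 121/4
Inverse supply: P = 1/2 + Q/2, so P_min = 1/2
CS = (1/2) * 119/3 * (121/4 - 61/3) = 14161/72
PS = (1/2) * 119/3 * (61/3 - 1/2) = 14161/36
TS = CS + PS = 14161/72 + 14161/36 = 14161/24

14161/24


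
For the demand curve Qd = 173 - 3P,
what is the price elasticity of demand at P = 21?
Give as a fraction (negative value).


dQ/dP = -3
At P = 21: Q = 173 - 3*21 = 110
E = (dQ/dP)(P/Q) = (-3)(21/110) = -63/110

-63/110


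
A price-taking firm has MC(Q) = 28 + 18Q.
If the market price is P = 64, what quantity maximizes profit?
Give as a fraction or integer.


In perfect competition, profit is maximized where P = MC.
64 = 28 + 18Q
36 = 18Q
Q* = 36/18 = 2

2


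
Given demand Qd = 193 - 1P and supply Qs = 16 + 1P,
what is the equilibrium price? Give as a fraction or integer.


At equilibrium, Qd = Qs.
193 - 1P = 16 + 1P
193 - 16 = 1P + 1P
177 = 2P
P* = 177/2 = 177/2

177/2


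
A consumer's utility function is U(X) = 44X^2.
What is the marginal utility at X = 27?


MU = dU/dX = 44*2*X^(2-1)
MU = 88*X^1
At X = 27:
MU = 88 * 27^1
MU = 88 * 27 = 2376

2376


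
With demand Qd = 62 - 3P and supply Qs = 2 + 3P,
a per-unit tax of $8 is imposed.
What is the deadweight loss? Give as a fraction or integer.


Pre-tax equilibrium quantity: Q* = 32
Post-tax equilibrium quantity: Q_tax = 20
Reduction in quantity: Q* - Q_tax = 12
DWL = (1/2) * tax * (Q* - Q_tax)
DWL = (1/2) * 8 * 12 = 48

48


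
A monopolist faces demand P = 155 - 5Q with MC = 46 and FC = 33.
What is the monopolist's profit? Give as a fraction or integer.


MR = MC: 155 - 10Q = 46
Q* = 109/10
P* = 155 - 5*109/10 = 201/2
Profit = (P* - MC)*Q* - FC
= (201/2 - 46)*109/10 - 33
= 109/2*109/10 - 33
= 11881/20 - 33 = 11221/20

11221/20


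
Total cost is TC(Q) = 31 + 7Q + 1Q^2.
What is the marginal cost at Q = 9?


MC = dTC/dQ = 7 + 2*1*Q
At Q = 9:
MC = 7 + 2*9
MC = 7 + 18 = 25

25


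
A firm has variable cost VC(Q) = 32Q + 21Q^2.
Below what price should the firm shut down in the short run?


AVC(Q) = VC(Q)/Q = 32 + 21Q
AVC is increasing in Q, so minimum AVC is at Q -> 0+.
Min AVC = 32
The firm should shut down if P < 32.

32


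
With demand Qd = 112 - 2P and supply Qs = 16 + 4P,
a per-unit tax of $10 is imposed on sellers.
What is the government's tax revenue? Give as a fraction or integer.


With tax on sellers, new supply: Qs' = 16 + 4(P - 10)
= 4P - 24
New equilibrium quantity:
Q_new = 200/3
Tax revenue = tax * Q_new = 10 * 200/3 = 2000/3

2000/3


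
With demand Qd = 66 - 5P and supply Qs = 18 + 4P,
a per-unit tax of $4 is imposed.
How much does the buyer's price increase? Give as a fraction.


With a per-unit tax, the buyer's price increase depends on relative slopes.
Supply slope: d = 4, Demand slope: b = 5
Buyer's price increase = d * tax / (b + d)
= 4 * 4 / (5 + 4)
= 16 / 9 = 16/9

16/9


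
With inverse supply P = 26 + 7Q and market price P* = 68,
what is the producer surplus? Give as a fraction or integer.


Minimum supply price (at Q=0): P_min = 26
Quantity supplied at P* = 68:
Q* = (68 - 26)/7 = 6
PS = (1/2) * Q* * (P* - P_min)
PS = (1/2) * 6 * (68 - 26)
PS = (1/2) * 6 * 42 = 126

126


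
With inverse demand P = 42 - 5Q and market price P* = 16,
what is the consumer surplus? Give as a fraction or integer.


Maximum willingness to pay (at Q=0): P_max = 42
Quantity demanded at P* = 16:
Q* = (42 - 16)/5 = 26/5
CS = (1/2) * Q* * (P_max - P*)
CS = (1/2) * 26/5 * (42 - 16)
CS = (1/2) * 26/5 * 26 = 338/5

338/5


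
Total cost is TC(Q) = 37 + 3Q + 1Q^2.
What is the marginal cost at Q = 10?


MC = dTC/dQ = 3 + 2*1*Q
At Q = 10:
MC = 3 + 2*10
MC = 3 + 20 = 23

23


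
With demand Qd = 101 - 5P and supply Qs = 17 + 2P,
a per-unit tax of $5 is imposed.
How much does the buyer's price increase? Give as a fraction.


With a per-unit tax, the buyer's price increase depends on relative slopes.
Supply slope: d = 2, Demand slope: b = 5
Buyer's price increase = d * tax / (b + d)
= 2 * 5 / (5 + 2)
= 10 / 7 = 10/7

10/7


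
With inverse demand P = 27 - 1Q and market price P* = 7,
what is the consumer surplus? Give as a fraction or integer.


Maximum willingness to pay (at Q=0): P_max = 27
Quantity demanded at P* = 7:
Q* = (27 - 7)/1 = 20
CS = (1/2) * Q* * (P_max - P*)
CS = (1/2) * 20 * (27 - 7)
CS = (1/2) * 20 * 20 = 200

200


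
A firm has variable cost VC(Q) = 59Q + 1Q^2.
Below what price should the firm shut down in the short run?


AVC(Q) = VC(Q)/Q = 59 + 1Q
AVC is increasing in Q, so minimum AVC is at Q -> 0+.
Min AVC = 59
The firm should shut down if P < 59.

59


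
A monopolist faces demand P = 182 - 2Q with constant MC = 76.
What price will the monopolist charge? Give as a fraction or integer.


MR = 182 - 4Q
Set MR = MC: 182 - 4Q = 76
Q* = 53/2
Substitute into demand:
P* = 182 - 2*53/2 = 129

129


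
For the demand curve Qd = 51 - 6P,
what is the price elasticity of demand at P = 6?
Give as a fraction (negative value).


dQ/dP = -6
At P = 6: Q = 51 - 6*6 = 15
E = (dQ/dP)(P/Q) = (-6)(6/15) = -12/5

-12/5


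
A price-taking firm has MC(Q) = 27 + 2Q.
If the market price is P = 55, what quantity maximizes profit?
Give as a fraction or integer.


In perfect competition, profit is maximized where P = MC.
55 = 27 + 2Q
28 = 2Q
Q* = 28/2 = 14

14


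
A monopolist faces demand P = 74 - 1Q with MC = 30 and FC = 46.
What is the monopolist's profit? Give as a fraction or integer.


MR = MC: 74 - 2Q = 30
Q* = 22
P* = 74 - 1*22 = 52
Profit = (P* - MC)*Q* - FC
= (52 - 30)*22 - 46
= 22*22 - 46
= 484 - 46 = 438

438


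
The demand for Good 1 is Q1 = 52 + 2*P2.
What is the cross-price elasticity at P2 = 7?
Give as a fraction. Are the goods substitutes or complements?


dQ1/dP2 = 2
At P2 = 7: Q1 = 52 + 2*7 = 66
Exy = (dQ1/dP2)(P2/Q1) = 2 * 7 / 66 = 7/33
Since Exy > 0, the goods are substitutes.

7/33 (substitutes)


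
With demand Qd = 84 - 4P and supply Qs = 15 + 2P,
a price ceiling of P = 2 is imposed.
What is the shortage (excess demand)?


At P = 2:
Qd = 84 - 4*2 = 76
Qs = 15 + 2*2 = 19
Shortage = Qd - Qs = 76 - 19 = 57

57


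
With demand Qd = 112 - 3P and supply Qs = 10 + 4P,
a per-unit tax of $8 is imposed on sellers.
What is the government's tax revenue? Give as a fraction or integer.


With tax on sellers, new supply: Qs' = 10 + 4(P - 8)
= 4P - 22
New equilibrium quantity:
Q_new = 382/7
Tax revenue = tax * Q_new = 8 * 382/7 = 3056/7

3056/7


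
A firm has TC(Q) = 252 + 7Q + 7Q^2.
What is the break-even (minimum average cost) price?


AC(Q) = 252/Q + 7 + 7Q
To minimize: dAC/dQ = -252/Q^2 + 7 = 0
Q^2 = 252/7 = 36
Q* = 6
Min AC = 252/6 + 7 + 7*6
Min AC = 42 + 7 + 42 = 91

91


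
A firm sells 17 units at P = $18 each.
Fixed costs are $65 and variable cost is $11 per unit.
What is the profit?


Total Revenue = P * Q = 18 * 17 = $306
Total Cost = FC + VC*Q = 65 + 11*17 = $252
Profit = TR - TC = 306 - 252 = $54

$54


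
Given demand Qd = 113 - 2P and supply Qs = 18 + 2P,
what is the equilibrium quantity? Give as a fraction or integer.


First find equilibrium price:
113 - 2P = 18 + 2P
P* = 95/4 = 95/4
Then substitute into demand:
Q* = 113 - 2 * 95/4 = 131/2

131/2


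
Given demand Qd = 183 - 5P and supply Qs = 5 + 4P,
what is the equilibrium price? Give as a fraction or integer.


At equilibrium, Qd = Qs.
183 - 5P = 5 + 4P
183 - 5 = 5P + 4P
178 = 9P
P* = 178/9 = 178/9

178/9


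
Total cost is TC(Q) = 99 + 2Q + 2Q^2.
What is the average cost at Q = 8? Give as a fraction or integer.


TC(8) = 99 + 2*8 + 2*8^2
TC(8) = 99 + 16 + 128 = 243
AC = TC/Q = 243/8 = 243/8

243/8


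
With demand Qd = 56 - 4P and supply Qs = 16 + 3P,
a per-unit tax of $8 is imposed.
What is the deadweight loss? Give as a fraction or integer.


Pre-tax equilibrium quantity: Q* = 232/7
Post-tax equilibrium quantity: Q_tax = 136/7
Reduction in quantity: Q* - Q_tax = 96/7
DWL = (1/2) * tax * (Q* - Q_tax)
DWL = (1/2) * 8 * 96/7 = 384/7

384/7


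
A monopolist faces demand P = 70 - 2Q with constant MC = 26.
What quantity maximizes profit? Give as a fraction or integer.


TR = P*Q = (70 - 2Q)Q = 70Q - 2Q^2
MR = dTR/dQ = 70 - 4Q
Set MR = MC:
70 - 4Q = 26
44 = 4Q
Q* = 44/4 = 11

11


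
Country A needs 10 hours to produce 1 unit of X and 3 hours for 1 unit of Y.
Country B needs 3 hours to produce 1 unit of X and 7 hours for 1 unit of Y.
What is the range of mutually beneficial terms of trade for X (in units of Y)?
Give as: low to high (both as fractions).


Opportunity cost of X for Country A = hours_X / hours_Y = 10/3 = 10/3 units of Y
Opportunity cost of X for Country B = hours_X / hours_Y = 3/7 = 3/7 units of Y
Terms of trade must be between the two opportunity costs.
Range: 3/7 to 10/3

3/7 to 10/3


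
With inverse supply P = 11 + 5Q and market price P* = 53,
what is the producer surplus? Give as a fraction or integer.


Minimum supply price (at Q=0): P_min = 11
Quantity supplied at P* = 53:
Q* = (53 - 11)/5 = 42/5
PS = (1/2) * Q* * (P* - P_min)
PS = (1/2) * 42/5 * (53 - 11)
PS = (1/2) * 42/5 * 42 = 882/5

882/5


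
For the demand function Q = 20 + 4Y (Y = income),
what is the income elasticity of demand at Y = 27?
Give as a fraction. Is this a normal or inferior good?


dQ/dY = 4
At Y = 27: Q = 20 + 4*27 = 128
Ey = (dQ/dY)(Y/Q) = 4 * 27 / 128 = 27/32
Since Ey > 0, this is a normal good.

27/32 (normal good)


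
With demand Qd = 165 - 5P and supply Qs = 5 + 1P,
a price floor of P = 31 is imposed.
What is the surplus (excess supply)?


At P = 31:
Qd = 165 - 5*31 = 10
Qs = 5 + 1*31 = 36
Surplus = Qs - Qd = 36 - 10 = 26

26


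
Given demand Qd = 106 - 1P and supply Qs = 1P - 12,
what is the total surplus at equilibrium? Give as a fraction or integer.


Find equilibrium: 106 - 1P = 1P - 12
106 + 12 = 2P
P* = 118/2 = 59
Q* = 1*59 - 12 = 47
Inverse demand: P = 106 - Q/1, so P_max = 106
Inverse supply: P = 12 + Q/1, so P_min = 12
CS = (1/2) * 47 * (106 - 59) = 2209/2
PS = (1/2) * 47 * (59 - 12) = 2209/2
TS = CS + PS = 2209/2 + 2209/2 = 2209

2209


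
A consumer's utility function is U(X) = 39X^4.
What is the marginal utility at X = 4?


MU = dU/dX = 39*4*X^(4-1)
MU = 156*X^3
At X = 4:
MU = 156 * 4^3
MU = 156 * 64 = 9984

9984


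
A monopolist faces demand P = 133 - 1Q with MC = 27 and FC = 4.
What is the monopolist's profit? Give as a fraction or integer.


MR = MC: 133 - 2Q = 27
Q* = 53
P* = 133 - 1*53 = 80
Profit = (P* - MC)*Q* - FC
= (80 - 27)*53 - 4
= 53*53 - 4
= 2809 - 4 = 2805

2805


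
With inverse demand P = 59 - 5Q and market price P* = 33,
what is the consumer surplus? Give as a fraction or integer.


Maximum willingness to pay (at Q=0): P_max = 59
Quantity demanded at P* = 33:
Q* = (59 - 33)/5 = 26/5
CS = (1/2) * Q* * (P_max - P*)
CS = (1/2) * 26/5 * (59 - 33)
CS = (1/2) * 26/5 * 26 = 338/5

338/5


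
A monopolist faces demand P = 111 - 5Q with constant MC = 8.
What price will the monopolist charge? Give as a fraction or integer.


MR = 111 - 10Q
Set MR = MC: 111 - 10Q = 8
Q* = 103/10
Substitute into demand:
P* = 111 - 5*103/10 = 119/2

119/2


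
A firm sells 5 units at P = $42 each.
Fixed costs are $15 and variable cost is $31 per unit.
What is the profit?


Total Revenue = P * Q = 42 * 5 = $210
Total Cost = FC + VC*Q = 15 + 31*5 = $170
Profit = TR - TC = 210 - 170 = $40

$40
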